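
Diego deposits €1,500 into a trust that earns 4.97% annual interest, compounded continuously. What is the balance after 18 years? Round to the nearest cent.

€3,669.54

A = P·e^(rt) = 1,500·e^(0.0497·18) = 1,500·e^0.8946.
e^0.8946 ≈ 2.446357051, so A ≈ 3,669.5356.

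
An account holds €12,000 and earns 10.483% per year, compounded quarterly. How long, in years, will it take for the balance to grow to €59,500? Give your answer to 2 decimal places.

15.47 years

(1 + 0.0262075)^(4t) = 59,500/12,000 = 4.9583.
4t·ln(1 + 0.0262075) = ln(4.9583); 4t = 1.6011/0.02587 ≈ 61.8891.
t ≈ 15.4723 years.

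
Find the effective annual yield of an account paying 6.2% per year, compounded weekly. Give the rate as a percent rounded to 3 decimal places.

One year is 52 periods at 0.00119231 each: (1 + 0.00119231)^52 ≈ 1.063923.
EAR = 1.063923 − 1 ≈ 6.39231%.

6.392%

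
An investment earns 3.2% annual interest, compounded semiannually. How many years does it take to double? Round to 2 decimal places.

21.83 years

(1 + 0.016)^(2t) = 2.
2t = ln 2 / ln(1 + 0.016) ≈ 0.69315/0.0158733 ≈ 43.6674.
t ≈ 21.8337.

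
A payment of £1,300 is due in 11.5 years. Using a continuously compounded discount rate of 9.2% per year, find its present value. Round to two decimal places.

P = A·e^(−rt) = 1,300·e^(−1.058).
e^(−1.058) ≈ 0.3471494153, so P ≈ 451.2942.

£451.29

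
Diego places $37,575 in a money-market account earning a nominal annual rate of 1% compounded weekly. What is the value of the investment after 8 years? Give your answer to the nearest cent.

$40,704.20

Growth factor = (1 + 0.01/52)^416 ≈ 1.0832787358.
A ≈ 37,575 × 1.0832787358 ≈ 40,704.1985.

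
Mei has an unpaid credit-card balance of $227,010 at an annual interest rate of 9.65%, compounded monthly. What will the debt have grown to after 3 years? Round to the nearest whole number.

$302,880

Growth factor = (1 + 0.0965/12)^36 ≈ 1.33421375642.
A ≈ 227,010 × 1.33421375642 ≈ 302,879.8648.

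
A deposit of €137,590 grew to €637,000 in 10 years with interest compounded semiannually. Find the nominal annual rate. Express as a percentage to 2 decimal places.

The 20-period growth factor is 637,000/137,590 = 4.6297.
r/2 = 4.6297^(1/20) − 1 ≈ 0.0796367, so r ≈ 2·0.0796367 = 15.92733%.

15.93%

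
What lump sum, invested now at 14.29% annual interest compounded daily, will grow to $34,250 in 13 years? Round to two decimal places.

Periodic rate = 14.29%/365 = 0.000391507; 4745 periods.
P = 34,250/(1 + 0.1429/365)^4745 ≈ 34,250/6.4066495537 ≈ 5,346.0080.

$5,346.01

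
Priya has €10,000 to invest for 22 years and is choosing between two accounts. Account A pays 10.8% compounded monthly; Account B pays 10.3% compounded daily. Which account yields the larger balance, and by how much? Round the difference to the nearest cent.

Account A, by €10,103.17

Account A growth factor: (1 + 0.009)^264 ≈ 10.6479961771; balance ≈ 106,479.9618.
Account B growth factor: (1 + 0.103/365)^8030 ≈ 9.6376792395; balance ≈ 96,376.7924.
Account A is larger by 10,103.1694.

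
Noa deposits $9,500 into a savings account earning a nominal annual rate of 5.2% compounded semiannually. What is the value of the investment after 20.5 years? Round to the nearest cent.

$27,212.31

Growth factor = (1 + 0.026)^41 ≈ 2.8644536007.
A ≈ 9,500 × 2.8644536007 ≈ 27,212.3092.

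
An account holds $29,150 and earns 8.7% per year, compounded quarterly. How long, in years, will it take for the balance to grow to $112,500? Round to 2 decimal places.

We need (1 + 0.02175)^(4t) = 3.8593, so 4t = ln 3.8593 / ln 1.02175 ≈ 62.7647.
t ≈ 62.7647/4 = 15.6912 years.

15.69 years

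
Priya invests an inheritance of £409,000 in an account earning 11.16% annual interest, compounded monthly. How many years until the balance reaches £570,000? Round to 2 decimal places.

2.99 years

(1 + 0.0093)^(12t) = 570,000/409,000 = 1.3936.
12t·ln(1 + 0.0093) = ln(1.3936); 12t = 0.33192/0.00925702 ≈ 35.8562.
t ≈ 2.9880 years.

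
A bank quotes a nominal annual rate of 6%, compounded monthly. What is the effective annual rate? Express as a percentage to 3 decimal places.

EAR = (1 + 6%/12)^12 − 1 = (1 + 0.005)^12 − 1.
(1 + 0.005)^12 ≈ 1.061678, so EAR ≈ 6.16778%.

6.168%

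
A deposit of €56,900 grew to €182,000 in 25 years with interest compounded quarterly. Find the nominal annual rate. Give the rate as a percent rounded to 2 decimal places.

The 100-period growth factor is 182,000/56,900 = 3.19859.
r/4 = 3.19859^(1/100) − 1 ≈ 0.011695, so r ≈ 4·0.011695 = 4.67799%.

4.68%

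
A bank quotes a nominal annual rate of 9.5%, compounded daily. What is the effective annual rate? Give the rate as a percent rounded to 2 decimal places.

9.96%

EAR = (1 + 9.5%/365)^365 − 1 = (1 + 0.000260274)^365 − 1.
(1 + 0.000260274)^365 ≈ 1.099645, so EAR ≈ 9.96453%.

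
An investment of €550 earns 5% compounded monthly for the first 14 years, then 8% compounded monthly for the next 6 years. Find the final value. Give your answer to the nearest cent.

€1,784.46

Phase 1: 550·(1 + 0.05/12)^168 ≈ 1,105.9544.
Phase 2: 1,105.9544·(1 + 0.08/12)^72 ≈ 1,784.4599.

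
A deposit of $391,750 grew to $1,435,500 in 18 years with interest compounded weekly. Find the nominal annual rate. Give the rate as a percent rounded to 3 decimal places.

The 936-period growth factor is 1,435,500/391,750 = 3.66433.
r/52 = 3.66433^(1/936) − 1 ≈ 0.0013884, so r ≈ 52·0.0013884 = 7.21970%.

7.220%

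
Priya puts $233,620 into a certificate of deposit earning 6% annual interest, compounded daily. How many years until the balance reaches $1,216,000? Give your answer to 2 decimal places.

We need (1 + 0.000164384)^(365t) = 5.205, so 365t = ln 5.205 / ln 1.000164 ≈ 10036.0508.
t ≈ 10036.0508/365 = 27.4960 years.

27.50 years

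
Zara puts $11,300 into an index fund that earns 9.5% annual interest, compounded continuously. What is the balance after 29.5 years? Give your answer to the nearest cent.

A = P·e^(rt) = 11,300·e^(0.095·29.5) = 11,300·e^2.8025.
e^2.8025 ≈ 16.4858098204, so A ≈ 186,289.6510.

$186,289.65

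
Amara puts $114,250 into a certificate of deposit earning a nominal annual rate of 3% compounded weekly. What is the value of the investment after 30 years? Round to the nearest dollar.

$280,937

Growth factor = (1 + 0.03/52)^1560 ≈ 2.45896488866.
A ≈ 114,250 × 2.45896488866 ≈ 280,936.7385.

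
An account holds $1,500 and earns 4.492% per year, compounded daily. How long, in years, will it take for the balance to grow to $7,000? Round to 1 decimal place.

34.3 years

We need (1 + 0.000123068)^(365t) = 4.6667, so 365t = ln 4.6667 / ln 1.000123 ≈ 12517.7435.
t ≈ 12517.7435/365 = 34.2952 years.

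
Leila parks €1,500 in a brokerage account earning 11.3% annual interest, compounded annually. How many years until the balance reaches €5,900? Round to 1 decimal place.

(1 + 0.113)^t = 5,900/1,500 = 3.9333.
t·ln(1 + 0.113) = ln(3.9333); t = 1.3695/0.107059 ≈ 12.7919.

12.8 years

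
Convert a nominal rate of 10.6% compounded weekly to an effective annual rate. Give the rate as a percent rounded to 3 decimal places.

One year is 52 periods at 0.00203846 each: (1 + 0.00203846)^52 ≈ 1.111702.
EAR = 1.111702 − 1 ≈ 11.17019%.

11.170%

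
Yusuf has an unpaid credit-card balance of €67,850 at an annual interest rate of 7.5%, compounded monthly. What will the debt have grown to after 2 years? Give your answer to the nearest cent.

€78,793.66

Growth factor = (1 + 0.00625)^24 ≈ 1.1612920181.
A ≈ 67,850 × 1.1612920181 ≈ 78,793.6634.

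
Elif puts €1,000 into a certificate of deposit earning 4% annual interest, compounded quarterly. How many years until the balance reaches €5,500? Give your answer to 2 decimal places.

(1 + 0.01)^(4t) = 5,500/1,000 = 5.5.
4t·ln(1 + 0.01) = ln(5.5); 4t = 1.7047/0.00995033 ≈ 171.3258.
t ≈ 42.8314 years.

42.83 years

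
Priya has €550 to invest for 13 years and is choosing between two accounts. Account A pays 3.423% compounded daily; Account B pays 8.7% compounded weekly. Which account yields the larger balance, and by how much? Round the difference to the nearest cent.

Account B, by €844.46

A: (1 + 0.03423/365)^4745 ≈ 1.56044203, so 550 × 1.56044203 ≈ 858.2431.
B: (1 + 0.087/52)^676 ≈ 3.095826546, so 550 × 3.095826546 ≈ 1,702.7046.
Difference ≈ 844.4615 in favor of B.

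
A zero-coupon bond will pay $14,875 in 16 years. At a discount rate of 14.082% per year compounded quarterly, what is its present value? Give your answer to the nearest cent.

Growth factor = (1 + 0.035205)^64 ≈ 9.1556061274.
P = 14,875/9.1556061274 ≈ 1,624.6876.

$1,624.69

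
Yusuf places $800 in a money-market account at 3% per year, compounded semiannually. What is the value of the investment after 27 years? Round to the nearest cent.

$1,787.54

Periodic rate = 3%/2 = 0.015; periods = 2·27 = 54.
A = 800·(1 + 0.015)^54 ≈ 800·2.23442757 ≈ 1,787.5421.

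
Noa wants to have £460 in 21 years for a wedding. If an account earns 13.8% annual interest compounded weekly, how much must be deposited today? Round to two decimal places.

Periodic rate = 13.8%/52 = 0.00265385; 1092 periods.
P = 460/(1 + 0.138/52)^1092 ≈ 460/18.0683424 ≈ 25.4589.

£25.46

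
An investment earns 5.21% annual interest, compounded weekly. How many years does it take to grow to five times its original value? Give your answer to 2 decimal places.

30.91 years

(1 + 0.00100192)^(52t) = 5.
52t = ln 5 / ln(1 + 0.00100192) ≈ 1.6094/0.00100142 ≈ 1607.1534.
t ≈ 30.9068.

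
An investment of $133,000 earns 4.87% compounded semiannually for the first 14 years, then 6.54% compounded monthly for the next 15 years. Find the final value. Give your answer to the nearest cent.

Phase 1: 133,000·(1 + 0.02435)^28 ≈ 260,859.1355.
Phase 2: 260,859.1355·(1 + 0.00545)^180 ≈ 693,892.4651.

$693,892.47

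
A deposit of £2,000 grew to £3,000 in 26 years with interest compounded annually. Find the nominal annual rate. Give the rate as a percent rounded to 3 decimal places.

(1 + r)^26 = 3,000/2,000 = 1.5.
1 + r = 1.5^(1/26) ≈ 1.015717, so r ≈ 0.015717.
r ≈ 1.57170%.

1.572%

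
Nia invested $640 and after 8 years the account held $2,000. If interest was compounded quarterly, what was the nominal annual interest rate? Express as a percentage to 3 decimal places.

14.500%

The 32-period growth factor is 2,000/640 = 3.125.
r/4 = 3.125^(1/32) − 1 ≈ 0.0362489, so r ≈ 4·0.0362489 = 14.49954%.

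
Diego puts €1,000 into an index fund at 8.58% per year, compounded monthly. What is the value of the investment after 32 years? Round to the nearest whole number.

Periodic rate = 8.58%/12 = 0.00715; periods = 12·32 = 384.
A = 1,000·(1 + 0.00715)^384 ≈ 1,000·15.42255453 ≈ 15,422.5545.

€15,423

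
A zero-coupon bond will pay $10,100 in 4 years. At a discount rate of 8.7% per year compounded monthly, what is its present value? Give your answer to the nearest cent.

Periodic rate = 8.7%/12 = 0.00725; 48 periods.
P = 10,100/(1 + 0.00725)^48 ≈ 10,100/1.4144553768 ≈ 7,140.5575.

$7,140.56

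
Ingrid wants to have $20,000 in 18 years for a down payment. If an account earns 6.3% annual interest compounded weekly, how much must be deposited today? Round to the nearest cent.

$6,439.29

Periodic rate = 6.3%/52 = 0.00121154; 936 periods.
P = 20,000/(1 + 0.063/52)^936 ≈ 20,000/3.1059313187 ≈ 6,439.2924.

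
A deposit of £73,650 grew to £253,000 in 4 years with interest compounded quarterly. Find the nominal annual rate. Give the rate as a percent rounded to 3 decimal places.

32.073%

(1 + r/4)^16 = 253,000/73,650 = 3.43517.
1 + r/4 = 3.43517^(1/16) ≈ 1.080182, so r/4 ≈ 0.0801815.
r ≈ 4·0.0801815 = 32.07260%.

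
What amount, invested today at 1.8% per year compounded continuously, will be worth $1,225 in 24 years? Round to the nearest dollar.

$795

P = A·e^(−rt) = 1,225·e^(−0.432).
e^(−0.432) ≈ 0.6492093767, so P ≈ 795.2815.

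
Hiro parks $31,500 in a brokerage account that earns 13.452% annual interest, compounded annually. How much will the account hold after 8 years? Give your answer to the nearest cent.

Annual rate = 13.452% = 0.13452; years = 8.
A = 31,500·(1 + 0.13452)^8 ≈ 31,500·2.7447149657 ≈ 86,458.5214.

$86,458.52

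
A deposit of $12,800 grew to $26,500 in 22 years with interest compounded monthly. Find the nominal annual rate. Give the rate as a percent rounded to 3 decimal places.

(1 + r/12)^264 = 26,500/12,800 = 2.07031.
1 + r/12 = 2.07031^(1/264) ≈ 1.00276, so r/12 ≈ 0.00276024.
r ≈ 12·0.00276024 = 3.31229%.

3.312%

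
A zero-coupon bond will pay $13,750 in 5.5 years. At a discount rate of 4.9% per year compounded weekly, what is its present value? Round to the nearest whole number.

$10,503

Growth factor = (1 + 0.049/52)^286 ≈ 1.3091434963.
P = 13,750/1.3091434963 ≈ 10,503.0503.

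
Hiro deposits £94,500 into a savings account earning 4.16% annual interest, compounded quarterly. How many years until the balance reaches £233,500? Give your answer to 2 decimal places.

(1 + 0.0104)^(4t) = 233,500/94,500 = 2.4709.
4t·ln(1 + 0.0104) = ln(2.4709); 4t = 0.90458/0.0103463 ≈ 87.4306.
t ≈ 21.8576 years.

21.86 years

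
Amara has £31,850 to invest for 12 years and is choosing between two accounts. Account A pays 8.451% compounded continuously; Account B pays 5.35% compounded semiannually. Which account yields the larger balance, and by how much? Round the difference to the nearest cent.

A: e^(0.08451·12) = e^1.01412 ≈ 2.7569362257, so 31,850 × 2.7569362257 ≈ 87,808.4188.
B: (1 + 0.02675)^24 ≈ 1.88431314, so 31,850 × 1.88431314 ≈ 60,015.3735.
Difference ≈ 27,793.0453 in favor of A.

Account A, by £27,793.05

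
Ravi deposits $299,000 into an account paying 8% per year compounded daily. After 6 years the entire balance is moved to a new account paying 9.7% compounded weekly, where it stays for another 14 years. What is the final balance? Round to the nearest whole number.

$1,876,429

After 6 years at 8%: 299,000 × 1.615989406907 ≈ 483,180.8327.
Then 14 years at 9.7%: 483,180.8327 × 3.883492885024 ≈ 1,876,429.3258.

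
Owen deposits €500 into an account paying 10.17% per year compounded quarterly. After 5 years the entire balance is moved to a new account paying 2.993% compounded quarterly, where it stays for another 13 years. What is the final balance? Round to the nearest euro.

Phase 1: 500·(1 + 0.025425)^20 ≈ 826.1293.
Phase 2: 826.1293·(1 + 0.0074825)^52 ≈ 1,217.3028.

€1,217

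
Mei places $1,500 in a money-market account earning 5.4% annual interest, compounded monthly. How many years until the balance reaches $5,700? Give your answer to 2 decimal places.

24.78 years

(1 + 0.0045)^(12t) = 5,700/1,500 = 3.8.
12t·ln(1 + 0.0045) = ln(3.8); 12t = 1.335/0.00448991 ≈ 297.3339.
t ≈ 24.7778 years.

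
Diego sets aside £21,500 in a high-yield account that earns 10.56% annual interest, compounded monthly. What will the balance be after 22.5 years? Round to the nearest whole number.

£228,986

Periodic rate = 10.56%/12 = 0.0088; periods = 12·22.5 = 270.
A = 21,500·(1 + 0.0088)^270 ≈ 21,500·10.6504967101 ≈ 228,985.6793.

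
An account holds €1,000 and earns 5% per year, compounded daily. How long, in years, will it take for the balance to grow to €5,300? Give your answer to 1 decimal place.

(1 + 0.000136986)^(365t) = 5,300/1,000 = 5.3.
365t·ln(1 + 0.000136986) = ln(5.3); 365t = 1.6677/0.000136977 ≈ 12175.0936.
t ≈ 33.3564 years.

33.4 years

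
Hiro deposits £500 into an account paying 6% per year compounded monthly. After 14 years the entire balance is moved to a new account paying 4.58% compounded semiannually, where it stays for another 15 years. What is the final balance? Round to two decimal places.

Phase 1: 500·(1 + 0.005)^168 ≈ 1,155.7619.
Phase 2: 1,155.7619·(1 + 0.0229)^30 ≈ 2,279.6267.

£2,279.63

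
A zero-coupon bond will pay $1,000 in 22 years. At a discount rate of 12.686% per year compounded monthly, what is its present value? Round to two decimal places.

$62.27

Periodic rate = 12.686%/12 = 0.0105717; 264 periods.
P = 1,000/(1 + 0.12686/12)^264 ≈ 1,000/16.0590221 ≈ 62.2703.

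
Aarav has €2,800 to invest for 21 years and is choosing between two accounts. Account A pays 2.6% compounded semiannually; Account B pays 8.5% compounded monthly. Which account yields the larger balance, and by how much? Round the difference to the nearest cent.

Account B, by €11,765.40

A: (1 + 0.013)^42 ≈ 1.720270354, so 2,800 × 1.720270354 ≈ 4,816.7570.
B: (1 + 0.085/12)^252 ≈ 5.9221989288, so 2,800 × 5.9221989288 ≈ 16,582.1570.
Difference ≈ 11,765.4000 in favor of B.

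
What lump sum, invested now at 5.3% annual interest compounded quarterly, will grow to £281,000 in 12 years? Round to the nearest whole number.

£149,386

Periodic rate = 5.3%/4 = 0.01325; 48 periods.
P = 281,000/(1 + 0.01325)^48 ≈ 281,000/1.8810372497 ≈ 149,385.6648.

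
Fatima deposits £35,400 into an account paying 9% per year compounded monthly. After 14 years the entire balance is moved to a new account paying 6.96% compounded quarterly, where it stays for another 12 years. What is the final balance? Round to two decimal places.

After 14 years at 9%: 35,400 × 3.50888559548 ≈ 124,214.5501.
Then 12 years at 6.96%: 124,214.5501 × 2.28877551171 ≈ 284,299.2204.

£284,299.22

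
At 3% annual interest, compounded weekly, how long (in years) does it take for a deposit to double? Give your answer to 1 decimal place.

23.1 years

(1 + 0.000576923)^(52t) = 2.
52t = ln 2 / ln(1 + 0.000576923) ≈ 0.69315/0.000576757 ≈ 1201.8017.
t ≈ 23.1116.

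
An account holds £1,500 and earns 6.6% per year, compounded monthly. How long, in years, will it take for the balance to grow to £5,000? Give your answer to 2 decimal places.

We need (1 + 0.0055)^(12t) = 3.3333, so 12t = ln 3.3333 / ln 1.0055 ≈ 219.5056.
t ≈ 219.5056/12 = 18.2921 years.

18.29 years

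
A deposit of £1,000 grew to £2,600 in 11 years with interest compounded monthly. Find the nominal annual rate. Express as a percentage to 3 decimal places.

The 132-period growth factor is 2,600/1,000 = 2.6.
r/12 = 2.6^(1/132) − 1 ≈ 0.00726499, so r ≈ 12·0.00726499 = 8.71798%.

8.718%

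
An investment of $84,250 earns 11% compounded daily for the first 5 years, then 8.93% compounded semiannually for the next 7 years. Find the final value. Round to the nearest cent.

After 5 years at 11%: 84,250 × 1.73310940636 ≈ 146,014.4675.
Then 7 years at 8.93%: 146,014.4675 × 1.84328004028 ≈ 269,145.5535.

$269,145.55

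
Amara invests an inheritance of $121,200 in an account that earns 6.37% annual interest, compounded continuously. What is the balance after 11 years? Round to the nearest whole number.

$244,238

A = P·e^(rt) = 121,200·e^(0.0637·11) = 121,200·e^0.7007.
e^0.7007 ≈ 2.01516282785, so A ≈ 244,237.7347.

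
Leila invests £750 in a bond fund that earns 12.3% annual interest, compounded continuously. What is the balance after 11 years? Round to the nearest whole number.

A = P·e^(rt) = 750·e^(0.123·11) = 750·e^1.353.
e^1.353 ≈ 3.869015183, so A ≈ 2,901.7614.

£2,902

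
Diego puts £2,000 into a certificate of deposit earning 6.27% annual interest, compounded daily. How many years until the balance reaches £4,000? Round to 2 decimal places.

We need (1 + 0.000171781)^(365t) = 2, so 365t = ln 2 / ln 1.000172 ≈ 4035.4139.
t ≈ 4035.4139/365 = 11.0559 years.

11.06 years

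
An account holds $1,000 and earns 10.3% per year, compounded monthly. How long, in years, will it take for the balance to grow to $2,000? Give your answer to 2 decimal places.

6.76 years

(1 + 0.00858333)^(12t) = 2,000/1,000 = 2.
12t·ln(1 + 0.00858333) = ln(2); 12t = 0.69315/0.00854671 ≈ 81.1011.
t ≈ 6.7584 years.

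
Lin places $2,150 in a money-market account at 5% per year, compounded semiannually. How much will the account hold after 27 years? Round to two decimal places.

$8,156.94

Growth factor = (1 + 0.025)^54 ≈ 3.793924911.
A ≈ 2,150 × 3.793924911 ≈ 8,156.9386.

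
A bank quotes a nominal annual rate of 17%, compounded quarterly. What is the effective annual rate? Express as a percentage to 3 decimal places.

18.115%

One year is 4 periods at 0.0425 each: (1 + 0.0425)^4 ≈ 1.181148.
EAR = 1.181148 − 1 ≈ 18.11478%.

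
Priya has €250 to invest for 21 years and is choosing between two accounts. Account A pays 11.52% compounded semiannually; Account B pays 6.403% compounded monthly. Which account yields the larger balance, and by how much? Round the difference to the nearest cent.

Account A, by €1,671.11

A: (1 + 0.0576)^42 ≈ 10.50752834, so 250 × 10.50752834 ≈ 2,626.8821.
B: (1 + 0.06403/12)^252 ≈ 3.82307606, so 250 × 3.82307606 ≈ 955.7690.
Difference ≈ 1,671.1131 in favor of A.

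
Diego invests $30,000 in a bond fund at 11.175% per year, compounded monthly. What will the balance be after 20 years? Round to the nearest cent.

$277,509.40

Periodic rate = 11.175%/12 = 0.0093125; periods = 12·20 = 240.
A = 30,000·(1 + 0.0093125)^240 ≈ 30,000·9.25031348958 ≈ 277,509.4047.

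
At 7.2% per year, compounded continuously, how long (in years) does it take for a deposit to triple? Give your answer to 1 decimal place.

e^(0.072t) = 3, so 0.072t = ln 3 ≈ 1.0986.
t ≈ 1.0986/0.072 ≈ 15.2585.

15.3 years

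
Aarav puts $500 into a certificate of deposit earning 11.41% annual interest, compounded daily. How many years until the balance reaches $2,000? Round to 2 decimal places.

We need (1 + 0.000312603)^(365t) = 4, so 365t = ln 4 / ln 1.000313 ≈ 4435.3771.
t ≈ 4435.3771/365 = 12.1517 years.

12.15 years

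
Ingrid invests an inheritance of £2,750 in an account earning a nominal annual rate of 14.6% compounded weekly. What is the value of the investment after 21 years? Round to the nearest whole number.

Growth factor = (1 + 0.146/52)^1092 ≈ 21.363927039.
A ≈ 2,750 × 21.363927039 ≈ 58,750.7994.

£58,751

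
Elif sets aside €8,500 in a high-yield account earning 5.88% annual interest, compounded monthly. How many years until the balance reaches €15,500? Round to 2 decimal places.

10.24 years

(1 + 0.0049)^(12t) = 15,500/8,500 = 1.8235.
12t·ln(1 + 0.0049) = ln(1.8235); 12t = 0.60077/0.00488803 ≈ 122.9071.
t ≈ 10.2423 years.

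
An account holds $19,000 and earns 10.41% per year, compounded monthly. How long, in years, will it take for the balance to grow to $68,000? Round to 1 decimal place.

12.3 years

We need (1 + 0.008675)^(12t) = 3.5789, so 12t = ln 3.5789 / ln 1.008675 ≈ 147.6186.
t ≈ 147.6186/12 = 12.3016 years.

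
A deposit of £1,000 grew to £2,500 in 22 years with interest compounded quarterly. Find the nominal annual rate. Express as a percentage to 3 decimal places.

The 88-period growth factor is 2,500/1,000 = 2.5.
r/4 = 2.5^(1/88) − 1 ≈ 0.0104668, so r ≈ 4·0.0104668 = 4.18672%.

4.187%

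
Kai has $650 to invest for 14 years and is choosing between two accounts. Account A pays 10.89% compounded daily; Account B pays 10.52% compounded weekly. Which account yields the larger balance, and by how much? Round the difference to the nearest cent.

Account A, by $154.26

A: (1 + 0.1089/365)^5110 ≈ 4.592261519, so 650 × 4.592261519 ≈ 2,984.9700.
B: (1 + 0.1052/52)^728 ≈ 4.354946008, so 650 × 4.354946008 ≈ 2,830.7149.
Difference ≈ 154.2551 in favor of A.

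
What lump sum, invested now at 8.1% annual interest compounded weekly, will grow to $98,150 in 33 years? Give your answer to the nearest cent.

Periodic rate = 8.1%/52 = 0.00155769; 1716 periods.
P = 98,150/(1 + 0.081/52)^1716 ≈ 98,150/14.453264466 ≈ 6,790.8534.

$6,790.85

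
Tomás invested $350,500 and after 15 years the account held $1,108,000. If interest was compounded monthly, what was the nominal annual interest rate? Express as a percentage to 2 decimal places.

The 180-period growth factor is 1,108,000/350,500 = 3.1612.
r/12 = 3.1612^(1/180) − 1 ≈ 0.00641466, so r ≈ 12·0.00641466 = 7.69759%.

7.70%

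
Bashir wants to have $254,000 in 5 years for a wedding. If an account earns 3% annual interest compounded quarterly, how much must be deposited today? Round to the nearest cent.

$218,742.22

Growth factor = (1 + 0.0075)^20 ≈ 1.1611841423.
P = 254,000/1.1611841423 ≈ 218,742.2225.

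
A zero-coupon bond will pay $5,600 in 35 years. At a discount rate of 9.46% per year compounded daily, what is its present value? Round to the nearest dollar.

$204

Periodic rate = 9.46%/365 = 0.000259178; 12775 periods.
P = 5,600/(1 + 0.0946/365)^12775 ≈ 5,600/27.40076698 ≈ 204.3738.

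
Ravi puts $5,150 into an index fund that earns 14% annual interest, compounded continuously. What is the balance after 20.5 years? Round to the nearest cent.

A = P·e^(rt) = 5,150·e^(0.14·20.5) = 5,150·e^2.87.
e^2.87 ≈ 17.6370182, so A ≈ 90,830.6437.

$90,830.64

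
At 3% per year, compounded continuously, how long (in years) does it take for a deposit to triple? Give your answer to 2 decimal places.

36.62 years

e^(0.03t) = 3, so 0.03t = ln 3 ≈ 1.0986.
t ≈ 1.0986/0.03 ≈ 36.6204.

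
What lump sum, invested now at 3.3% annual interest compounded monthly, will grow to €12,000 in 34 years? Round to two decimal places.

€3,913.56

Periodic rate = 3.3%/12 = 0.00275; 408 periods.
P = 12,000/(1 + 0.00275)^408 ≈ 12,000/3.066264583 ≈ 3,913.5566.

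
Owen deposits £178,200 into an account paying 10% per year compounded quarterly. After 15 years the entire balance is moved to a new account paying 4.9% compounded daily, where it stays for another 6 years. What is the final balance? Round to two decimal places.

After 15 years at 10%: 178,200 × 4.399789748815 ≈ 784,042.5332.
Then 6 years at 4.9%: 784,042.5332 × 1.341757427203 ≈ 1,051,994.8922.

£1,051,994.89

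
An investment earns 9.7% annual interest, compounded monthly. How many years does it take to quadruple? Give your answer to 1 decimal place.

(1 + 0.00808333)^(12t) = 4.
12t = ln 4 / ln(1 + 0.00808333) ≈ 1.3863/0.00805084 ≈ 172.1926.
t ≈ 14.3494.

14.3 years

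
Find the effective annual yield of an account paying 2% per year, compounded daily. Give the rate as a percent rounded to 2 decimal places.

One year is 365 periods at 0.0000547945 each: (1 + 0.0000547945)^365 ≈ 1.020201.
EAR = 1.020201 − 1 ≈ 2.02008%.

2.02%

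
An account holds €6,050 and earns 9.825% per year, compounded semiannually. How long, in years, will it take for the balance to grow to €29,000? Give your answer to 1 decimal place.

16.3 years

We need (1 + 0.049125)^(2t) = 4.7934, so 2t = ln 4.7934 / ln 1.049125 ≈ 32.6804.
t ≈ 32.6804/2 = 16.3402 years.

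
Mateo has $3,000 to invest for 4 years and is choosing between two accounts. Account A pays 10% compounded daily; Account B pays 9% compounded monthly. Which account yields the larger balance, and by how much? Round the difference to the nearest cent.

Account A growth factor: (1 + 0.1/365)^1460 ≈ 1.491742971; balance ≈ 4,475.2289.
Account B growth factor: (1 + 0.0075)^48 ≈ 1.431405333; balance ≈ 4,294.2160.
Account A is larger by 181.0129.

Account A, by $181.01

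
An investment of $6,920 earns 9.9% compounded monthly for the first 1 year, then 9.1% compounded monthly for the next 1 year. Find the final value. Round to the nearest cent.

$8,361.74

Phase 1: 6,920·(1 + 0.00825)^12 ≈ 7,637.0364.
Phase 2: 7,637.0364·(1 + 0.091/12)^12 ≈ 8,361.7382.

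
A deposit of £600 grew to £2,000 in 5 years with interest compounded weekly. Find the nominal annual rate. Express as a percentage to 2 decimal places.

(1 + r/52)^260 = 2,000/600 = 3.33333.
1 + r/52 = 3.33333^(1/260) ≈ 1.004641, so r/52 ≈ 0.0046414.
r ≈ 52·0.0046414 = 24.13529%.

24.14%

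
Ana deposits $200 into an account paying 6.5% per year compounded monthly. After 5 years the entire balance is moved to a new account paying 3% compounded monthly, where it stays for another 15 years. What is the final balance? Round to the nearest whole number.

$433

After 5 years at 6.5%: 200 × 1.38281732 ≈ 276.5635.
Then 15 years at 3%: 276.5635 × 1.56743172 ≈ 433.4943.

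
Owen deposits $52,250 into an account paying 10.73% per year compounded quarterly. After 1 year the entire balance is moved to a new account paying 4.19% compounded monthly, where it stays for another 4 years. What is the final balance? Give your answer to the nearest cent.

After 1 years at 10.73%: 52,250 × 1.1116952125 ≈ 58,086.0749.
Then 4 years at 4.19%: 58,086.0749 × 1.1821183935 ≈ 68,664.6175.

$68,664.62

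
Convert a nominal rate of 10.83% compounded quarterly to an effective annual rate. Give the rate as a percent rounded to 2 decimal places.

11.28%

EAR = (1 + 10.83%/4)^4 − 1 = (1 + 0.027075)^4 − 1.
(1 + 0.027075)^4 ≈ 1.112778, so EAR ≈ 11.27783%.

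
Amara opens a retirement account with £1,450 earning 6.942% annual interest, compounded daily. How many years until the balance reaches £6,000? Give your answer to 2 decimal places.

(1 + 0.000190192)^(365t) = 6,000/1,450 = 4.1379.
365t·ln(1 + 0.000190192) = ln(4.1379); 365t = 1.4202/0.000190174 ≈ 7467.8882.
t ≈ 20.4600 years.

20.46 years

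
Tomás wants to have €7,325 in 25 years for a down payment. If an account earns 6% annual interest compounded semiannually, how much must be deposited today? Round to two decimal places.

Growth factor = (1 + 0.03)^50 ≈ 4.383906019.
P = 7,325/4.383906019 ≈ 1,670.8844.

€1,670.88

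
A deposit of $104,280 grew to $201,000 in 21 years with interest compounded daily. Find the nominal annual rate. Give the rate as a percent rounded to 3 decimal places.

3.125%

The 7665-period growth factor is 201,000/104,280 = 1.9275.
r/365 = 1.9275^(1/7665) − 1 ≈ 0.0000856169, so r ≈ 365·0.0000856169 = 3.12502%.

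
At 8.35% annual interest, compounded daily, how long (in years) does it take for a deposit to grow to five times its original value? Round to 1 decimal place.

19.3 years

(1 + 0.000228767)^(365t) = 5.
365t = ln 5 / ln(1 + 0.000228767) ≈ 1.6094/0.000228741 ≈ 7036.0722.
t ≈ 19.2769.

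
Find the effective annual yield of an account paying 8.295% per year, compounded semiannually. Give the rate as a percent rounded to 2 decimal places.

8.47%

EAR = (1 + 8.295%/2)^2 − 1 = (1 + 0.041475)^2 − 1.
(1 + 0.041475)^2 ≈ 1.08467, so EAR ≈ 8.46702%.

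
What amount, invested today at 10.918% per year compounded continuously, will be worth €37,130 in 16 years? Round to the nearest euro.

P = A·e^(−rt) = 37,130·e^(−1.74688).
e^(−1.74688) ≈ 0.17431696483, so P ≈ 6,472.3889.

€6,472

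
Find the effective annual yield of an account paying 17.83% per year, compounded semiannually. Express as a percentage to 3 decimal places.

One year is 2 periods at 0.08915 each: (1 + 0.08915)^2 ≈ 1.186248.
EAR = 1.186248 − 1 ≈ 18.62477%.

18.625%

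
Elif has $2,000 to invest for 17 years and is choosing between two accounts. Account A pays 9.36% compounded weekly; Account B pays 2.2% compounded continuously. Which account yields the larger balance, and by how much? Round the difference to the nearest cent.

Account A, by $6,898.16

A: (1 + 0.0018)^884 ≈ 4.902619412, so 2,000 × 4.902619412 ≈ 9,805.2388.
B: e^(0.022·17) = e^0.374 ≈ 1.45353715, so 2,000 × 1.45353715 ≈ 2,907.0743.
Difference ≈ 6,898.1645 in favor of A.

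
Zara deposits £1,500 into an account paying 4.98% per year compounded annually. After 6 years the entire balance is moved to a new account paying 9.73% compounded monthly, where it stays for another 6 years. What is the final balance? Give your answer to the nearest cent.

£3,591.28

After 6 years at 4.98%: 1,500 × 1.338564832 ≈ 2,007.8472.
Then 6 years at 9.73%: 2,007.8472 × 1.788622721 ≈ 3,591.2812.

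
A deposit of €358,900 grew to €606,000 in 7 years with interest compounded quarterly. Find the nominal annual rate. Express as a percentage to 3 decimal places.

The 28-period growth factor is 606,000/358,900 = 1.68849.
r/4 = 1.68849^(1/28) − 1 ≈ 0.0188845, so r ≈ 4·0.0188845 = 7.55381%.

7.554%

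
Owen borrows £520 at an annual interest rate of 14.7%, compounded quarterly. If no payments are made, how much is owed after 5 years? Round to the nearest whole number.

Periodic rate = 14.7%/4 = 0.03675; periods = 4·5 = 20.
A = 520·(1 + 0.03675)^20 ≈ 520·2.05816828 ≈ 1,070.2475.

£1,070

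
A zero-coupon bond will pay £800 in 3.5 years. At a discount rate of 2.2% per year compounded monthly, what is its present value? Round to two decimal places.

Periodic rate = 2.2%/12 = 0.00183333; 42 periods.
P = 800/(1 + 0.022/12)^42 ≈ 800/1.07996594 ≈ 740.7641.

£740.76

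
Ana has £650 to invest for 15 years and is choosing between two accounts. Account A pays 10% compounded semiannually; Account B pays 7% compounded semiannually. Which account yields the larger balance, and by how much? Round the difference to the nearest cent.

Account A growth factor: (1 + 0.05)^30 ≈ 4.321942375; balance ≈ 2,809.2625.
Account B growth factor: (1 + 0.035)^30 ≈ 2.806793705; balance ≈ 1,824.4159.
Account A is larger by 984.8466.

Account A, by £984.85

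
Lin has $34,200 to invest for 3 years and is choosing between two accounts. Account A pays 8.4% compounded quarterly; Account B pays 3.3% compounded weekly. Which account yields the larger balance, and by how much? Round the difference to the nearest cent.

Account A growth factor: (1 + 0.021)^12 ≈ 1.2832430034; balance ≈ 43,886.9107.
Account B growth factor: (1 + 0.033/52)^156 ≈ 1.1040316322; balance ≈ 37,757.8818.
Account A is larger by 6,129.0289.

Account A, by $6,129.03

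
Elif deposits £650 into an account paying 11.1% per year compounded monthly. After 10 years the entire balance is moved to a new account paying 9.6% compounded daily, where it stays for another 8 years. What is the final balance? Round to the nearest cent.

After 10 years at 11.1%: 650 × 3.018915588 ≈ 1,962.2951.
Then 8 years at 9.6%: 1,962.2951 × 2.155233392 ≈ 4,229.2040.

£4,229.20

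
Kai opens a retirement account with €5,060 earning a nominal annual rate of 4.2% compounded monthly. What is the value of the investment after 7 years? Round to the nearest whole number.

€6,786

Periodic rate = 4.2%/12 = 0.0035; periods = 12·7 = 84.
A = 5,060·(1 + 0.0035)^84 ≈ 5,060·1.341095339 ≈ 6,785.9424.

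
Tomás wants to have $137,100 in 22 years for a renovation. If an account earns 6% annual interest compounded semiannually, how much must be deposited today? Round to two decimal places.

Growth factor = (1 + 0.03)^44 ≈ 3.67145227345.
P = 137,100/3.67145227345 ≈ 37,342.1714.

$37,342.17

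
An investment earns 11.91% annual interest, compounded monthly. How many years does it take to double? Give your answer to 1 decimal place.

5.8 years

(1 + 0.009925)^(12t) = 2.
12t = ln 2 / ln(1 + 0.009925) ≈ 0.69315/0.00987607 ≈ 70.1845.
t ≈ 5.8487.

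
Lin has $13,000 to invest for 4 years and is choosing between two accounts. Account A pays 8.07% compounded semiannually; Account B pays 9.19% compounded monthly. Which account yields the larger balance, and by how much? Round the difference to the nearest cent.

Account B, by $909.81

Account A growth factor: (1 + 0.04035)^8 ≈ 1.3722580024; balance ≈ 17,839.3540.
Account B growth factor: (1 + 0.0919/12)^48 ≈ 1.4422430047; balance ≈ 18,749.1591.
Account B is larger by 909.8050.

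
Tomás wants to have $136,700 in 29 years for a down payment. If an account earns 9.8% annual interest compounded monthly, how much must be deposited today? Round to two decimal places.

$8,063.36

Periodic rate = 9.8%/12 = 0.00816667; 348 periods.
P = 136,700/(1 + 0.098/12)^348 ≈ 136,700/16.9532230138 ≈ 8,063.3635.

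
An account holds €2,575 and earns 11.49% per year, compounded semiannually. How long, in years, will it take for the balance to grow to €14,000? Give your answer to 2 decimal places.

15.16 years

We need (1 + 0.05745)^(2t) = 5.4369, so 2t = ln 5.4369 / ln 1.05745 ≈ 30.3114.
t ≈ 30.3114/2 = 15.1557 years.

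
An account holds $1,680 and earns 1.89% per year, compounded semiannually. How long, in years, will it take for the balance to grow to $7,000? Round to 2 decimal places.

We need (1 + 0.00945)^(2t) = 4.1667, so 2t = ln 4.1667 / ln 1.00945 ≈ 151.7300.
t ≈ 151.7300/2 = 75.8650 years.

75.87 years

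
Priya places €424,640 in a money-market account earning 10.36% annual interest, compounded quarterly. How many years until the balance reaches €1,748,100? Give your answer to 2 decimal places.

We need (1 + 0.0259)^(4t) = 4.1167, so 4t = ln 4.1167 / ln 1.0259 ≈ 55.3394.
t ≈ 55.3394/4 = 13.8348 years.

13.83 years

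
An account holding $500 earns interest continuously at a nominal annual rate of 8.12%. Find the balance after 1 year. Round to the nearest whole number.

$542

A = P·e^(rt) = 500·e^(0.0812·1) = 500·e^0.0812.
e^0.0812 ≈ 1.08458779, so A ≈ 542.2939.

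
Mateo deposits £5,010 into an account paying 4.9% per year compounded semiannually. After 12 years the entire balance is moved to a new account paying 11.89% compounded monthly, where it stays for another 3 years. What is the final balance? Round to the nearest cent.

£12,772.48

Phase 1: 5,010·(1 + 0.0245)^24 ≈ 8,956.2216.
Phase 2: 8,956.2216·(1 + 0.1189/12)^36 ≈ 12,772.4803.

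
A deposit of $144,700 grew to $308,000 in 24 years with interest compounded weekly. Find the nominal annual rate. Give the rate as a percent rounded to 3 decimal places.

The 1248-period growth factor is 308,000/144,700 = 2.12854.
r/52 = 2.12854^(1/1248) − 1 ≈ 0.000605501, so r ≈ 52·0.000605501 = 3.14861%.

3.149%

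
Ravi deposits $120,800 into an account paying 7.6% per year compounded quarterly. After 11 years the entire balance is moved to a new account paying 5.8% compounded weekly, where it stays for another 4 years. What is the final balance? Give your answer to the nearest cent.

After 11 years at 7.6%: 120,800 × 2.28909647335 ≈ 276,522.8540.
Then 4 years at 5.8%: 276,522.8540 × 1.26095669111 ≈ 348,683.3430.

$348,683.34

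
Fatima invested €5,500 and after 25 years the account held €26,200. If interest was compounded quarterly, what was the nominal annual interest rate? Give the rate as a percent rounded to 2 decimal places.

(1 + r/4)^100 = 26,200/5,500 = 4.76364.
1 + r/4 = 4.76364^(1/100) ≈ 1.015733, so r/4 ≈ 0.0157326.
r ≈ 4·0.0157326 = 6.29303%.

6.29%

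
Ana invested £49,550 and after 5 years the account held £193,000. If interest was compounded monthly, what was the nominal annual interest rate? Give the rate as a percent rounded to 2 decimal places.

27.50%

The 60-period growth factor is 193,000/49,550 = 3.89506.
r/12 = 3.89506^(1/60) − 1 ≈ 0.0229205, so r ≈ 12·0.0229205 = 27.50463%.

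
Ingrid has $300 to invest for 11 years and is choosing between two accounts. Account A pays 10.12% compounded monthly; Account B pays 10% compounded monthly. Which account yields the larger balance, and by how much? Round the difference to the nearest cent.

A: (1 + 0.1012/12)^132 ≈ 3.02990793, so 300 × 3.02990793 ≈ 908.9724.
B: (1 + 0.1/12)^132 ≈ 2.99050411, so 300 × 2.99050411 ≈ 897.1512.
Difference ≈ 11.8211 in favor of A.

Account A, by $11.82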